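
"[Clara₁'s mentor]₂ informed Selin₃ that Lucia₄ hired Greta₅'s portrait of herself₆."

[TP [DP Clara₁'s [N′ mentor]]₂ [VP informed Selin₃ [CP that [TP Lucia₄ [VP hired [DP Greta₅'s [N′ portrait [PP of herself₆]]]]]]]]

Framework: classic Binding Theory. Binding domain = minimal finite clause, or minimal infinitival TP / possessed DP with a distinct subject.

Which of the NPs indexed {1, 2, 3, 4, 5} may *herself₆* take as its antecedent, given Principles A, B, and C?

*herself* is an anaphor, so Principle A applies: it must be bound in its binding domain.
Binding domain of *herself₆*: the possessed DP, whose subject is Greta₅.
*Clara₁* does not c-command the anaphor → cannot bind it.
*[Clara₁'s mentor]₂* c-commands the anaphor but is outside its binding domain → cannot satisfy Principle A.
*Selin₃* c-commands the anaphor but is outside its binding domain → cannot satisfy Principle A.
*Lucia₄* c-commands the anaphor but is outside its binding domain → cannot satisfy Principle A.
*Greta₅* c-commands the anaphor within its binding domain → licit binder.

{5}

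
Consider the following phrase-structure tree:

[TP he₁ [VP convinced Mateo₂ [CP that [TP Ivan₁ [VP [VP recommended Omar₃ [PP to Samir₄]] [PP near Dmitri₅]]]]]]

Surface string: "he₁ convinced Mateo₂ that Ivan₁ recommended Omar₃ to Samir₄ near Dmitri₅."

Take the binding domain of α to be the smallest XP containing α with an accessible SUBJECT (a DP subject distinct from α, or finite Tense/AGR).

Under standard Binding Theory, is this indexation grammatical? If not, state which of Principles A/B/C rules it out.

Principle C

The two coindexed NPs are *he₁* and *Ivan₁*.
*Ivan₁* is an R-expression. Principle C requires it to be free everywhere.
*he₁* c-commands it and carries the same index.
The R-expression is bound → Principle C violation.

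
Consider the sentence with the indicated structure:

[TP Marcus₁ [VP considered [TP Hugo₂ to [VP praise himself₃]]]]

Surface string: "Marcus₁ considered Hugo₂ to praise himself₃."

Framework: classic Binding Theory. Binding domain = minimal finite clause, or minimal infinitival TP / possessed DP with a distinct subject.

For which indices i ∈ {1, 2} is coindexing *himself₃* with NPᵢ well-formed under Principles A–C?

*himself* is an anaphor, so Principle A applies: it must be bound in its binding domain.
Binding domain of *himself₃*: the embedded TP, whose subject is Hugo₂.
*Marcus₁* c-commands the anaphor but is outside its binding domain → cannot satisfy Principle A.
*Hugo₂* c-commands the anaphor within its binding domain → licit binder.

{2}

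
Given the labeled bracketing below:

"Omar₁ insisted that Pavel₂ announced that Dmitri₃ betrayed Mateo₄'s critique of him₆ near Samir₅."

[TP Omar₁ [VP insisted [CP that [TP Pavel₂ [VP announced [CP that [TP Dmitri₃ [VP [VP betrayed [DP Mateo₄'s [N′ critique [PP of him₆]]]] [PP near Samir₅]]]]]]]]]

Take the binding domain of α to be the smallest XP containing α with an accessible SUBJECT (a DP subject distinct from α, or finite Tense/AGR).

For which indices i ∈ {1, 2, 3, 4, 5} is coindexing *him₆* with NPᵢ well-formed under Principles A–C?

*him* is a pronoun, so Principle B applies: it must be free in its binding domain.
Binding domain of *him₆*: the possessed DP, whose subject is Mateo₄.
*Omar₁* c-commands the pronoun but from outside its binding domain, and is not c-commanded by it → coindexation permitted.
*Pavel₂* c-commands the pronoun but from outside its binding domain, and is not c-commanded by it → coindexation permitted.
*Dmitri₃* c-commands the pronoun but from outside its binding domain, and is not c-commanded by it → coindexation permitted.
*Mateo₄* c-commands the pronoun within its binding domain → coindexation would violate Principle B.
*Samir₅* and the pronoun do not c-command one another → neither Principle B nor Principle C is at stake; coindexation permitted.

{1, 2, 3, 5}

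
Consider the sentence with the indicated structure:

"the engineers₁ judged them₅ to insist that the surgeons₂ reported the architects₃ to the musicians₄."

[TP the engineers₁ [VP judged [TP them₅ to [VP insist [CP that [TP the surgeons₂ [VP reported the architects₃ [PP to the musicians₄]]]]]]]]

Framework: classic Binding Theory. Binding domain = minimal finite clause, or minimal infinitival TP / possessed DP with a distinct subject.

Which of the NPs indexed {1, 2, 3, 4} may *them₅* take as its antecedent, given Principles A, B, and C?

*them* is a pronoun, so Principle B applies: it must be free in its binding domain.
Binding domain of *them₅*: the matrix TP, whose subject is the engineers₁.
*the engineers₁* c-commands the pronoun within its binding domain → coindexation would violate Principle B.
*the surgeons₂*: the pronoun c-commands this R-expression → coindexation would violate Principle C on *the surgeons₂*.
*the architects₃*: the pronoun c-commands this R-expression → coindexation would violate Principle C on *the architects₃*.
*the musicians₄*: the pronoun c-commands this R-expression → coindexation would violate Principle C on *the musicians₄*.

none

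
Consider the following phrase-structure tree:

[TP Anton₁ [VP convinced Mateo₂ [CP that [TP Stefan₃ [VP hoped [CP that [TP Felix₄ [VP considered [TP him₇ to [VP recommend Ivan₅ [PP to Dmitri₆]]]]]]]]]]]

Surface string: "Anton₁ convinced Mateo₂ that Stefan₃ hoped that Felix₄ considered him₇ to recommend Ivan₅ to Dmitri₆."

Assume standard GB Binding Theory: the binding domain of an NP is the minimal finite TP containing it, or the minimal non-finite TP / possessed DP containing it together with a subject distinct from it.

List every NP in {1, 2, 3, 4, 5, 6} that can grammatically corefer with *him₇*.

*him* is a pronoun, so Principle B applies: it must be free in its binding domain.
Binding domain of *him₇*: the embedded TP, whose subject is Felix₄.
*Anton₁* c-commands the pronoun but from outside its binding domain, and is not c-commanded by it → coindexation permitted.
*Mateo₂* c-commands the pronoun but from outside its binding domain, and is not c-commanded by it → coindexation permitted.
*Stefan₃* c-commands the pronoun but from outside its binding domain, and is not c-commanded by it → coindexation permitted.
*Felix₄* c-commands the pronoun within its binding domain → coindexation would violate Principle B.
*Ivan₅*: the pronoun c-commands this R-expression → coindexation would violate Principle C on *Ivan₅*.
*Dmitri₆*: the pronoun c-commands this R-expression → coindexation would violate Principle C on *Dmitri₆*.

{1, 2, 3}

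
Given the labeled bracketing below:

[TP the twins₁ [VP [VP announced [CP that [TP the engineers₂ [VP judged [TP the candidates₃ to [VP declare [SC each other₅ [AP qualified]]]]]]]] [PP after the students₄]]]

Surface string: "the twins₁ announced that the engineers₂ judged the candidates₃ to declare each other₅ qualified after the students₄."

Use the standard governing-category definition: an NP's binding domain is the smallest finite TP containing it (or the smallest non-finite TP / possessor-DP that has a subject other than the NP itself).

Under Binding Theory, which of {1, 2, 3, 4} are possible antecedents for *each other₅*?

*each other* is an anaphor, so Principle A applies: it must be bound in its binding domain.
Binding domain of *each other₅*: the embedded TP, whose subject is the candidates₃.
*the twins₁* c-commands the anaphor but is outside its binding domain → cannot satisfy Principle A.
*the engineers₂* c-commands the anaphor but is outside its binding domain → cannot satisfy Principle A.
*the candidates₃* c-commands the anaphor within its binding domain → licit binder.
*the students₄* does not c-command the anaphor → cannot bind it.

{3}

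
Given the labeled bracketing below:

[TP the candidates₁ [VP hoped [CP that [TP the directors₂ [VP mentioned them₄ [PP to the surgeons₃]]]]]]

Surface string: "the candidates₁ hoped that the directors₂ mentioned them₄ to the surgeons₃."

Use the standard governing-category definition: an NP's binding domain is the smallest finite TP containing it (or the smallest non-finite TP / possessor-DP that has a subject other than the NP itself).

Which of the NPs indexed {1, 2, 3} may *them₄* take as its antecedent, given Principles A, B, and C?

*them* is a pronoun, so Principle B applies: it must be free in its binding domain.
Binding domain of *them₄*: the embedded TP, whose subject is the directors₂.
*the candidates₁* c-commands the pronoun but from outside its binding domain, and is not c-commanded by it → coindexation permitted.
*the directors₂* c-commands the pronoun within its binding domain → coindexation would violate Principle B.
*the surgeons₃*: the pronoun c-commands this R-expression → coindexation would violate Principle C on *the surgeons₃*.

{1}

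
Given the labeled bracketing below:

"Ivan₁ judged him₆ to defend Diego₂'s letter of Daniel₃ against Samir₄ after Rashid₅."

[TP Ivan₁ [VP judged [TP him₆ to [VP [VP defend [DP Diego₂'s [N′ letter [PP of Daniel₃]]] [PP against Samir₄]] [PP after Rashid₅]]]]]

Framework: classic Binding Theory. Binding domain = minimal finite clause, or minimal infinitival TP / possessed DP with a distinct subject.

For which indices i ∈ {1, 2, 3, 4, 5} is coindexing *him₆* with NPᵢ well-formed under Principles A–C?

*him* is a pronoun, so Principle B applies: it must be free in its binding domain.
Binding domain of *him₆*: the matrix TP, whose subject is Ivan₁.
*Ivan₁* c-commands the pronoun within its binding domain → coindexation would violate Principle B.
*Diego₂*: the pronoun c-commands this R-expression → coindexation would violate Principle C on *Diego₂*.
*Daniel₃*: the pronoun c-commands this R-expression → coindexation would violate Principle C on *Daniel₃*.
*Samir₄*: the pronoun c-commands this R-expression → coindexation would violate Principle C on *Samir₄*.
*Rashid₅*: the pronoun c-commands this R-expression → coindexation would violate Principle C on *Rashid₅*.

none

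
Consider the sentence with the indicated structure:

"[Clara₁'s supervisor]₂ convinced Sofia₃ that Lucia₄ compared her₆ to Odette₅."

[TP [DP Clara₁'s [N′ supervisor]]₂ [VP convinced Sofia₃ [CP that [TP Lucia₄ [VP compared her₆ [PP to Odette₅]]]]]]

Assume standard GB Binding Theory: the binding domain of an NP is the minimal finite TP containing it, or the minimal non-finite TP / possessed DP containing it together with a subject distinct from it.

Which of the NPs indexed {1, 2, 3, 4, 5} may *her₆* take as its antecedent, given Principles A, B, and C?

{1, 2, 3}

*her* is a pronoun, so Principle B applies: it must be free in its binding domain.
Binding domain of *her₆*: the embedded TP, whose subject is Lucia₄.
*Clara₁* and the pronoun do not c-command one another → neither Principle B nor Principle C is at stake; coindexation permitted.
*[Clara₁'s supervisor]₂* c-commands the pronoun but from outside its binding domain, and is not c-commanded by it → coindexation permitted.
*Sofia₃* c-commands the pronoun but from outside its binding domain, and is not c-commanded by it → coindexation permitted.
*Lucia₄* c-commands the pronoun within its binding domain → coindexation would violate Principle B.
*Odette₅*: the pronoun c-commands this R-expression → coindexation would violate Principle C on *Odette₅*.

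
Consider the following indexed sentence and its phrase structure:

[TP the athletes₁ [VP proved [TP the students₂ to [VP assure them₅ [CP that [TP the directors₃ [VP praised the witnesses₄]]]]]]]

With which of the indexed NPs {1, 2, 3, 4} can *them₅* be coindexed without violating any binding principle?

{1}

*them* is a pronoun, so Principle B applies: it must be free in its binding domain.
Binding domain of *them₅*: the embedded TP, whose subject is the students₂.
*the athletes₁* c-commands the pronoun but from outside its binding domain, and is not c-commanded by it → coindexation permitted.
*the students₂* c-commands the pronoun within its binding domain → coindexation would violate Principle B.
*the directors₃*: the pronoun c-commands this R-expression → coindexation would violate Principle C on *the directors₃*.
*the witnesses₄*: the pronoun c-commands this R-expression → coindexation would violate Principle C on *the witnesses₄*.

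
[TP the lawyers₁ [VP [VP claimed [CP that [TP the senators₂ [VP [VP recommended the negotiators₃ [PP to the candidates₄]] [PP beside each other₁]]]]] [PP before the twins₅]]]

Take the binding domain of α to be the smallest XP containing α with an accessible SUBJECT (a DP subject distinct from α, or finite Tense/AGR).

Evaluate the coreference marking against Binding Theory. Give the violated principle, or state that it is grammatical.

The two coindexed NPs are *the lawyers₁* and *each other₁*.
*each other₁* is an anaphor. Principle A requires it to be bound within its binding domain — the embedded TP, whose subject is the senators₂.
Within that domain it is c-commanded by *the senators₂*, which does not share its index.
*the lawyers₁* does c-command the anaphor, but from outside its binding domain.
The anaphor is unbound in its domain → Principle A violation.

Principle A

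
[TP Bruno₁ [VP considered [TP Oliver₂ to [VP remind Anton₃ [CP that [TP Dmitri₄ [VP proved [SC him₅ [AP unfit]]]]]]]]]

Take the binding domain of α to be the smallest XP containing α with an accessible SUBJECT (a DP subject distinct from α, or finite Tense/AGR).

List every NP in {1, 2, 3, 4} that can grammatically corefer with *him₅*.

{1, 2, 3}

*him* is a pronoun, so Principle B applies: it must be free in its binding domain.
Binding domain of *him₅*: the embedded TP, whose subject is Dmitri₄.
*Bruno₁* c-commands the pronoun but from outside its binding domain, and is not c-commanded by it → coindexation permitted.
*Oliver₂* c-commands the pronoun but from outside its binding domain, and is not c-commanded by it → coindexation permitted.
*Anton₃* c-commands the pronoun but from outside its binding domain, and is not c-commanded by it → coindexation permitted.
*Dmitri₄* c-commands the pronoun within its binding domain → coindexation would violate Principle B.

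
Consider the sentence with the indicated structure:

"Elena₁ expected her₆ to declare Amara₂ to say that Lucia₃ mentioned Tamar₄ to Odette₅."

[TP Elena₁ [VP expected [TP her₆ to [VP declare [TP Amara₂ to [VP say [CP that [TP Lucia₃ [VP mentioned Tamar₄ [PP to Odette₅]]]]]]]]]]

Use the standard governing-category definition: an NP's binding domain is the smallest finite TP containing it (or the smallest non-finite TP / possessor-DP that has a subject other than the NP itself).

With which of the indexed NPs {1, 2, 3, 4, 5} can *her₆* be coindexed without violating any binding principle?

*her* is a pronoun, so Principle B applies: it must be free in its binding domain.
Binding domain of *her₆*: the matrix TP, whose subject is Elena₁.
*Elena₁* c-commands the pronoun within its binding domain → coindexation would violate Principle B.
*Amara₂*: the pronoun c-commands this R-expression → coindexation would violate Principle C on *Amara₂*.
*Lucia₃*: the pronoun c-commands this R-expression → coindexation would violate Principle C on *Lucia₃*.
*Tamar₄*: the pronoun c-commands this R-expression → coindexation would violate Principle C on *Tamar₄*.
*Odette₅*: the pronoun c-commands this R-expression → coindexation would violate Principle C on *Odette₅*.

none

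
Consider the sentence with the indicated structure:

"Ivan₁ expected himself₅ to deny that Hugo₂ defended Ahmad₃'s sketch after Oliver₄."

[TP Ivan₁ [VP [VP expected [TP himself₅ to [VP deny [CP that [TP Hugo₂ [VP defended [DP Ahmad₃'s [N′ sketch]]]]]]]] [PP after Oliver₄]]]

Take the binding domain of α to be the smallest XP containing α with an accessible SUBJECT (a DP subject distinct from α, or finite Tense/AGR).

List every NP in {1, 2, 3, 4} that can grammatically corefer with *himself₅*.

{1}

*himself* is an anaphor, so Principle A applies: it must be bound in its binding domain.
Binding domain of *himself₅*: the matrix TP, whose subject is Ivan₁.
*Ivan₁* c-commands the anaphor within its binding domain → licit binder.
*Hugo₂* does not c-command the anaphor → cannot bind it.
*Ahmad₃* does not c-command the anaphor → cannot bind it.
*Oliver₄* does not c-command the anaphor → cannot bind it.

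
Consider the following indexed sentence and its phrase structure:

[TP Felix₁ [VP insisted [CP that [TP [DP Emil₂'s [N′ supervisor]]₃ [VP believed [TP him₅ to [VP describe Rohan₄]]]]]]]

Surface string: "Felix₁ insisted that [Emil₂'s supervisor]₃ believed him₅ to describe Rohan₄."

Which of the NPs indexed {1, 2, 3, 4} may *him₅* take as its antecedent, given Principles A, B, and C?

*him* is a pronoun, so Principle B applies: it must be free in its binding domain.
Binding domain of *him₅*: the embedded TP, whose subject is [Emil₂'s supervisor]₃.
*Felix₁* c-commands the pronoun but from outside its binding domain, and is not c-commanded by it → coindexation permitted.
*Emil₂* and the pronoun do not c-command one another → neither Principle B nor Principle C is at stake; coindexation permitted.
*[Emil₂'s supervisor]₃* c-commands the pronoun within its binding domain → coindexation would violate Principle B.
*Rohan₄*: the pronoun c-commands this R-expression → coindexation would violate Principle C on *Rohan₄*.

{1, 2}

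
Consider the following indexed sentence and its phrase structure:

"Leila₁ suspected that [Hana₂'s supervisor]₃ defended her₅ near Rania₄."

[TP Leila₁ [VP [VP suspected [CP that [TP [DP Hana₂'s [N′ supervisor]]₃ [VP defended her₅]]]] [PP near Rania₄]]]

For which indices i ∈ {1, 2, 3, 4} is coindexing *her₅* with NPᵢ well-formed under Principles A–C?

*her* is a pronoun, so Principle B applies: it must be free in its binding domain.
Binding domain of *her₅*: the embedded TP, whose subject is [Hana₂'s supervisor]₃.
*Leila₁* c-commands the pronoun but from outside its binding domain, and is not c-commanded by it → coindexation permitted.
*Hana₂* and the pronoun do not c-command one another → neither Principle B nor Principle C is at stake; coindexation permitted.
*[Hana₂'s supervisor]₃* c-commands the pronoun within its binding domain → coindexation would violate Principle B.
*Rania₄* and the pronoun do not c-command one another → neither Principle B nor Principle C is at stake; coindexation permitted.

{1, 2, 4}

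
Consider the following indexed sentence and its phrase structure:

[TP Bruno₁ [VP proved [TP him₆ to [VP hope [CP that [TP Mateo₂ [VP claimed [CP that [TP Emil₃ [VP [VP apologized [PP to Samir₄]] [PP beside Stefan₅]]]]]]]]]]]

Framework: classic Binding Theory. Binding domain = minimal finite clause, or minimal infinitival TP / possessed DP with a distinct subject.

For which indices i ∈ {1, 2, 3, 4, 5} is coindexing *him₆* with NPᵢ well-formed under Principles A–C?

none

*him* is a pronoun, so Principle B applies: it must be free in its binding domain.
Binding domain of *him₆*: the matrix TP, whose subject is Bruno₁.
*Bruno₁* c-commands the pronoun within its binding domain → coindexation would violate Principle B.
*Mateo₂*: the pronoun c-commands this R-expression → coindexation would violate Principle C on *Mateo₂*.
*Emil₃*: the pronoun c-commands this R-expression → coindexation would violate Principle C on *Emil₃*.
*Samir₄*: the pronoun c-commands this R-expression → coindexation would violate Principle C on *Samir₄*.
*Stefan₅*: the pronoun c-commands this R-expression → coindexation would violate Principle C on *Stefan₅*.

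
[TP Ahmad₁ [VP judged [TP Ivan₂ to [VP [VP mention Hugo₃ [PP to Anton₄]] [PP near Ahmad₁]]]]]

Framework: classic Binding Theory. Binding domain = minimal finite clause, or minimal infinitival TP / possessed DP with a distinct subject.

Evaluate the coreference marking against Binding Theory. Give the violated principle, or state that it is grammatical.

The two coindexed NPs are *Ahmad₁* (the higher occurrence) and *Ahmad₁* (the lower occurrence).
*Ahmad₁* (the lower occurrence) is an R-expression. Principle C requires it to be free everywhere.
*Ahmad₁* (the higher occurrence) c-commands it and carries the same index.
The R-expression is bound → Principle C violation.

Principle C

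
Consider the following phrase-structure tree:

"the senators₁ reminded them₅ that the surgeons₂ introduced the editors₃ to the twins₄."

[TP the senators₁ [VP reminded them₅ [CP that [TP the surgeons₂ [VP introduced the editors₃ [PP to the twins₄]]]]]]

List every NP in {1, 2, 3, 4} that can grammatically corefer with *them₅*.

none

*them* is a pronoun, so Principle B applies: it must be free in its binding domain.
Binding domain of *them₅*: the matrix TP, whose subject is the senators₁.
*the senators₁* c-commands the pronoun within its binding domain → coindexation would violate Principle B.
*the surgeons₂*: the pronoun c-commands this R-expression → coindexation would violate Principle C on *the surgeons₂*.
*the editors₃*: the pronoun c-commands this R-expression → coindexation would violate Principle C on *the editors₃*.
*the twins₄*: the pronoun c-commands this R-expression → coindexation would violate Principle C on *the twins₄*.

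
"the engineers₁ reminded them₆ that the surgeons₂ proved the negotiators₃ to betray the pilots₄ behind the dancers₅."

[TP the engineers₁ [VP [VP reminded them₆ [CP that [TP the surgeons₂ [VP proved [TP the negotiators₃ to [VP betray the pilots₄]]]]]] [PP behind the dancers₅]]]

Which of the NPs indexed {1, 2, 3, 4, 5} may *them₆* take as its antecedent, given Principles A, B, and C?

{5}

*them* is a pronoun, so Principle B applies: it must be free in its binding domain.
Binding domain of *them₆*: the matrix TP, whose subject is the engineers₁.
*the engineers₁* c-commands the pronoun within its binding domain → coindexation would violate Principle B.
*the surgeons₂*: the pronoun c-commands this R-expression → coindexation would violate Principle C on *the surgeons₂*.
*the negotiators₃*: the pronoun c-commands this R-expression → coindexation would violate Principle C on *the negotiators₃*.
*the pilots₄*: the pronoun c-commands this R-expression → coindexation would violate Principle C on *the pilots₄*.
*the dancers₅* and the pronoun do not c-command one another → neither Principle B nor Principle C is at stake; coindexation permitted.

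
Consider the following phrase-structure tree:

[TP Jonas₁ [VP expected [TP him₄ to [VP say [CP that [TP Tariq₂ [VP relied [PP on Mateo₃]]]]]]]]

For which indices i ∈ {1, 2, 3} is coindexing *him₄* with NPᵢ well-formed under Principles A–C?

*him* is a pronoun, so Principle B applies: it must be free in its binding domain.
Binding domain of *him₄*: the matrix TP, whose subject is Jonas₁.
*Jonas₁* c-commands the pronoun within its binding domain → coindexation would violate Principle B.
*Tariq₂*: the pronoun c-commands this R-expression → coindexation would violate Principle C on *Tariq₂*.
*Mateo₃*: the pronoun c-commands this R-expression → coindexation would violate Principle C on *Mateo₃*.

none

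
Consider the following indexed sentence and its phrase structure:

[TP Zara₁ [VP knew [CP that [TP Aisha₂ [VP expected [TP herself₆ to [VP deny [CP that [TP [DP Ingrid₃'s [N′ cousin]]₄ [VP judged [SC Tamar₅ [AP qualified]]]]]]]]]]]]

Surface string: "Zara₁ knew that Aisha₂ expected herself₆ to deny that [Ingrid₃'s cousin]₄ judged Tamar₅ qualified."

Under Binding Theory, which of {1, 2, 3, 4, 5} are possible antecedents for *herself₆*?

*herself* is an anaphor, so Principle A applies: it must be bound in its binding domain.
Binding domain of *herself₆*: the embedded TP, whose subject is Aisha₂.
*Zara₁* c-commands the anaphor but is outside its binding domain → cannot satisfy Principle A.
*Aisha₂* c-commands the anaphor within its binding domain → licit binder.
*Ingrid₃* does not c-command the anaphor → cannot bind it.
*[Ingrid₃'s cousin]₄* does not c-command the anaphor → cannot bind it.
*Tamar₅* does not c-command the anaphor → cannot bind it.

{2}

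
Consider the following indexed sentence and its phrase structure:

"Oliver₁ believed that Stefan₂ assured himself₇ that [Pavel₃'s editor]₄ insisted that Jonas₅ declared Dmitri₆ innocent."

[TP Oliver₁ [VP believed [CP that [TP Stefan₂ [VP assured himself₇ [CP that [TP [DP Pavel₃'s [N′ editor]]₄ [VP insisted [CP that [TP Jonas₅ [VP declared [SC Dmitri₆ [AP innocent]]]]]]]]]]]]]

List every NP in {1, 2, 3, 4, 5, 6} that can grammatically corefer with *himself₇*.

*himself* is an anaphor, so Principle A applies: it must be bound in its binding domain.
Binding domain of *himself₇*: the embedded TP, whose subject is Stefan₂.
*Oliver₁* c-commands the anaphor but is outside its binding domain → cannot satisfy Principle A.
*Stefan₂* c-commands the anaphor within its binding domain → licit binder.
*Pavel₃* does not c-command the anaphor → cannot bind it.
*[Pavel₃'s editor]₄* does not c-command the anaphor → cannot bind it.
*Jonas₅* does not c-command the anaphor → cannot bind it.
*Dmitri₆* does not c-command the anaphor → cannot bind it.

{2}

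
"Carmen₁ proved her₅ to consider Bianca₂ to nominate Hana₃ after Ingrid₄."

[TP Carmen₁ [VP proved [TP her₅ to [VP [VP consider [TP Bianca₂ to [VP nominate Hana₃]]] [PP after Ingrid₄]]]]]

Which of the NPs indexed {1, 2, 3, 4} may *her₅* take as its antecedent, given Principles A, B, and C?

*her* is a pronoun, so Principle B applies: it must be free in its binding domain.
Binding domain of *her₅*: the matrix TP, whose subject is Carmen₁.
*Carmen₁* c-commands the pronoun within its binding domain → coindexation would violate Principle B.
*Bianca₂*: the pronoun c-commands this R-expression → coindexation would violate Principle C on *Bianca₂*.
*Hana₃*: the pronoun c-commands this R-expression → coindexation would violate Principle C on *Hana₃*.
*Ingrid₄*: the pronoun c-commands this R-expression → coindexation would violate Principle C on *Ingrid₄*.

none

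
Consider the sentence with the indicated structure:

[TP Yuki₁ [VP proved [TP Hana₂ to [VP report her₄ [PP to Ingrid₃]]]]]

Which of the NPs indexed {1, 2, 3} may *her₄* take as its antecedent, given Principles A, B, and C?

*her* is a pronoun, so Principle B applies: it must be free in its binding domain.
Binding domain of *her₄*: the embedded TP, whose subject is Hana₂.
*Yuki₁* c-commands the pronoun but from outside its binding domain, and is not c-commanded by it → coindexation permitted.
*Hana₂* c-commands the pronoun within its binding domain → coindexation would violate Principle B.
*Ingrid₃*: the pronoun c-commands this R-expression → coindexation would violate Principle C on *Ingrid₃*.

{1}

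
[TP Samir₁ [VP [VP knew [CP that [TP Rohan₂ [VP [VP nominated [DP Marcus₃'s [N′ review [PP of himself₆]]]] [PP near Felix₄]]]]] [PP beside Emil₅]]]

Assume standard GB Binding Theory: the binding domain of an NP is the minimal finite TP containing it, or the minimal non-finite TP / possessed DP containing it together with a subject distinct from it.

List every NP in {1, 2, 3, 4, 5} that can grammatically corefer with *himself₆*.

{3}

*himself* is an anaphor, so Principle A applies: it must be bound in its binding domain.
Binding domain of *himself₆*: the possessed DP, whose subject is Marcus₃.
*Samir₁* c-commands the anaphor but is outside its binding domain → cannot satisfy Principle A.
*Rohan₂* c-commands the anaphor but is outside its binding domain → cannot satisfy Principle A.
*Marcus₃* c-commands the anaphor within its binding domain → licit binder.
*Felix₄* does not c-command the anaphor → cannot bind it.
*Emil₅* does not c-command the anaphor → cannot bind it.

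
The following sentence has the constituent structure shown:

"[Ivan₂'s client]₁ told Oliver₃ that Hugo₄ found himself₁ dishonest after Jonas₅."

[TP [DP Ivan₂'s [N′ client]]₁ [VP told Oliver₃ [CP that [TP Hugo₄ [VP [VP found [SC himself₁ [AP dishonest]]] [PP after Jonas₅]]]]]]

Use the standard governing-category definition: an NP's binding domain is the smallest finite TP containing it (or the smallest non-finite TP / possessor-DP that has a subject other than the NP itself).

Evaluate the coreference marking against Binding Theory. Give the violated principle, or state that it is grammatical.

The two coindexed NPs are *[Ivan₂'s client]₁* and *himself₁*.
*himself₁* is an anaphor. Principle A requires it to be bound within its binding domain — the embedded TP, whose subject is Hugo₄.
Within that domain it is c-commanded by *Hugo₄*, which does not share its index.
*[Ivan₂'s client]₁* does c-command the anaphor, but from outside its binding domain.
The anaphor is unbound in its domain → Principle A violation.

Principle A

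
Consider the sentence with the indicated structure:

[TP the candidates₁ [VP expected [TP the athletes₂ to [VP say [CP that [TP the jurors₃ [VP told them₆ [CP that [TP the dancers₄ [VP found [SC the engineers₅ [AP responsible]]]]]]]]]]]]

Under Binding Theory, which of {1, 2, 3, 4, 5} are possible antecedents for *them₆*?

{1, 2}

*them* is a pronoun, so Principle B applies: it must be free in its binding domain.
Binding domain of *them₆*: the embedded TP, whose subject is the jurors₃.
*the candidates₁* c-commands the pronoun but from outside its binding domain, and is not c-commanded by it → coindexation permitted.
*the athletes₂* c-commands the pronoun but from outside its binding domain, and is not c-commanded by it → coindexation permitted.
*the jurors₃* c-commands the pronoun within its binding domain → coindexation would violate Principle B.
*the dancers₄*: the pronoun c-commands this R-expression → coindexation would violate Principle C on *the dancers₄*.
*the engineers₅*: the pronoun c-commands this R-expression → coindexation would violate Principle C on *the engineers₅*.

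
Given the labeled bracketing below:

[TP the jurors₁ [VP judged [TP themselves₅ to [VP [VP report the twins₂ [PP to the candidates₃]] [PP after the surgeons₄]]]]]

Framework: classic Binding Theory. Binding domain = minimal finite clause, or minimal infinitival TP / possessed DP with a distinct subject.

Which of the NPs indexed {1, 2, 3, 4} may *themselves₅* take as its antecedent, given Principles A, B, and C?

{1}

*themselves* is an anaphor, so Principle A applies: it must be bound in its binding domain.
Binding domain of *themselves₅*: the matrix TP, whose subject is the jurors₁.
*the jurors₁* c-commands the anaphor within its binding domain → licit binder.
*the twins₂* does not c-command the anaphor → cannot bind it.
*the candidates₃* does not c-command the anaphor → cannot bind it.
*the surgeons₄* does not c-command the anaphor → cannot bind it.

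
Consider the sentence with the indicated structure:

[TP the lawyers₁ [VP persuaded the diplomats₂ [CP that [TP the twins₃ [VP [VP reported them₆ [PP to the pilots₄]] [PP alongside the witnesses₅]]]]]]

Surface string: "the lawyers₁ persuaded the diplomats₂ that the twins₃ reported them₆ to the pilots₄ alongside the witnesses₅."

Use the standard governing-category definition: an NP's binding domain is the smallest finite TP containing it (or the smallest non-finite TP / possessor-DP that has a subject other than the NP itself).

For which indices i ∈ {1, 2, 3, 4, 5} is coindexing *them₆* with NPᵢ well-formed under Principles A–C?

*them* is a pronoun, so Principle B applies: it must be free in its binding domain.
Binding domain of *them₆*: the embedded TP, whose subject is the twins₃.
*the lawyers₁* c-commands the pronoun but from outside its binding domain, and is not c-commanded by it → coindexation permitted.
*the diplomats₂* c-commands the pronoun but from outside its binding domain, and is not c-commanded by it → coindexation permitted.
*the twins₃* c-commands the pronoun within its binding domain → coindexation would violate Principle B.
*the pilots₄*: the pronoun c-commands this R-expression → coindexation would violate Principle C on *the pilots₄*.
*the witnesses₅* and the pronoun do not c-command one another → neither Principle B nor Principle C is at stake; coindexation permitted.

{1, 2, 5}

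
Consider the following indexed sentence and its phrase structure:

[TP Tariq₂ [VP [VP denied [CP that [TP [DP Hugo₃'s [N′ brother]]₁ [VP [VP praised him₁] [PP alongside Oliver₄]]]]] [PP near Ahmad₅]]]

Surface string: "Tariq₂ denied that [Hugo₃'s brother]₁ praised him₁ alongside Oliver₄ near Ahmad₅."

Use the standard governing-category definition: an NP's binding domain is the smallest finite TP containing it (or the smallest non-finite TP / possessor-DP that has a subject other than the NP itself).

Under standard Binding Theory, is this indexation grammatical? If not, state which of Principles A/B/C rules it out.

Principle B

The two coindexed NPs are *[Hugo₃'s brother]₁* and *him₁*.
*him₁* is a pronoun. Its binding domain is the embedded TP, whose subject is [Hugo₃'s brother]₁.
*[Hugo₃'s brother]₁* c-commands it within that domain and carries the same index.
The pronoun is locally bound → Principle B violation.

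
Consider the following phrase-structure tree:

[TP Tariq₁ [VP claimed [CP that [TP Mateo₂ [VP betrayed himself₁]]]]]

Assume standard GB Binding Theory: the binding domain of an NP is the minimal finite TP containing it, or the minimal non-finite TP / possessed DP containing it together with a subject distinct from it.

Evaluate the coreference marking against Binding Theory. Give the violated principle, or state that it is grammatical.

Principle A

The two coindexed NPs are *Tariq₁* and *himself₁*.
*himself₁* is an anaphor. Principle A requires it to be bound within its binding domain — the embedded TP, whose subject is Mateo₂.
Within that domain it is c-commanded by *Mateo₂*, which does not share its index.
*Tariq₁* does c-command the anaphor, but from outside its binding domain.
The anaphor is unbound in its domain → Principle A violation.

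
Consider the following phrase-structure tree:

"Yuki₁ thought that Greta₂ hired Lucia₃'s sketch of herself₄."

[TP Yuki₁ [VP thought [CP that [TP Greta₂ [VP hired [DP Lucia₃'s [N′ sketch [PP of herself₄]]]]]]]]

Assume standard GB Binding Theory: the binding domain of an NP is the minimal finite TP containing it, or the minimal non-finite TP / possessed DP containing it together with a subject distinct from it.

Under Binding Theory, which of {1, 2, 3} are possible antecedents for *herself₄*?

{3}

*herself* is an anaphor, so Principle A applies: it must be bound in its binding domain.
Binding domain of *herself₄*: the possessed DP, whose subject is Lucia₃.
*Yuki₁* c-commands the anaphor but is outside its binding domain → cannot satisfy Principle A.
*Greta₂* c-commands the anaphor but is outside its binding domain → cannot satisfy Principle A.
*Lucia₃* c-commands the anaphor within its binding domain → licit binder.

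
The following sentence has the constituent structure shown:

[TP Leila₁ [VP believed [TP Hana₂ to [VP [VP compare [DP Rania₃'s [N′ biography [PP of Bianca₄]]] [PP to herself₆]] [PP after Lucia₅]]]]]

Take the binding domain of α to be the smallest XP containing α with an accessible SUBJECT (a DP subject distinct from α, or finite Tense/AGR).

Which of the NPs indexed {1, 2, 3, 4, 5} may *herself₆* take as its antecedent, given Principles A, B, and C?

*herself* is an anaphor, so Principle A applies: it must be bound in its binding domain.
Binding domain of *herself₆*: the embedded TP, whose subject is Hana₂.
*Leila₁* c-commands the anaphor but is outside its binding domain → cannot satisfy Principle A.
*Hana₂* c-commands the anaphor within its binding domain → licit binder.
*Rania₃* does not c-command the anaphor → cannot bind it.
*Bianca₄* does not c-command the anaphor → cannot bind it.
*Lucia₅* does not c-command the anaphor → cannot bind it.

{2}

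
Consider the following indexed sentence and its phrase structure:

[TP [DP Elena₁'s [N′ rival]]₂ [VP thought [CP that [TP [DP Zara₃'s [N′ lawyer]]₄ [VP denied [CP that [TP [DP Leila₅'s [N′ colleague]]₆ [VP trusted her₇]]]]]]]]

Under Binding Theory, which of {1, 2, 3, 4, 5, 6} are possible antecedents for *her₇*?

{1, 2, 3, 4, 5}

*her* is a pronoun, so Principle B applies: it must be free in its binding domain.
Binding domain of *her₇*: the embedded TP, whose subject is [Leila₅'s colleague]₆.
*Elena₁* and the pronoun do not c-command one another → neither Principle B nor Principle C is at stake; coindexation permitted.
*[Elena₁'s rival]₂* c-commands the pronoun but from outside its binding domain, and is not c-commanded by it → coindexation permitted.
*Zara₃* and the pronoun do not c-command one another → neither Principle B nor Principle C is at stake; coindexation permitted.
*[Zara₃'s lawyer]₄* c-commands the pronoun but from outside its binding domain, and is not c-commanded by it → coindexation permitted.
*Leila₅* and the pronoun do not c-command one another → neither Principle B nor Principle C is at stake; coindexation permitted.
*[Leila₅'s colleague]₆* c-commands the pronoun within its binding domain → coindexation would violate Principle B.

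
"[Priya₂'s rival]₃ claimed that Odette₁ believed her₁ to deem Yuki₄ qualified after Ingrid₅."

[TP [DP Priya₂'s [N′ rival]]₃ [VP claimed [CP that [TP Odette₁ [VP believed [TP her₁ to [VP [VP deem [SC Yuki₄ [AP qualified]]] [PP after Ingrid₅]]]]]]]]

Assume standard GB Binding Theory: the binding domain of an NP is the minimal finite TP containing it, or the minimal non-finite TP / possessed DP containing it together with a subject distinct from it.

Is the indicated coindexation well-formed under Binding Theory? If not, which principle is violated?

The two coindexed NPs are *Odette₁* and *her₁*.
*her₁* is a pronoun. Its binding domain is the embedded TP, whose subject is Odette₁.
*Odette₁* c-commands it within that domain and carries the same index.
The pronoun is locally bound → Principle B violation.

Principle B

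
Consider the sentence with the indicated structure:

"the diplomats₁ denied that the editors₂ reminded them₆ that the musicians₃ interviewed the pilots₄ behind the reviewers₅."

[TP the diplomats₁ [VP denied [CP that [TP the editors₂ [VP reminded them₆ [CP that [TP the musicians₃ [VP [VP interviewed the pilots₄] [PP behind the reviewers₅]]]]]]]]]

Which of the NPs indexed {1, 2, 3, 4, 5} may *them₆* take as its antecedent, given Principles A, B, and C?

*them* is a pronoun, so Principle B applies: it must be free in its binding domain.
Binding domain of *them₆*: the embedded TP, whose subject is the editors₂.
*the diplomats₁* c-commands the pronoun but from outside its binding domain, and is not c-commanded by it → coindexation permitted.
*the editors₂* c-commands the pronoun within its binding domain → coindexation would violate Principle B.
*the musicians₃*: the pronoun c-commands this R-expression → coindexation would violate Principle C on *the musicians₃*.
*the pilots₄*: the pronoun c-commands this R-expression → coindexation would violate Principle C on *the pilots₄*.
*the reviewers₅*: the pronoun c-commands this R-expression → coindexation would violate Principle C on *the reviewers₅*.

{1}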